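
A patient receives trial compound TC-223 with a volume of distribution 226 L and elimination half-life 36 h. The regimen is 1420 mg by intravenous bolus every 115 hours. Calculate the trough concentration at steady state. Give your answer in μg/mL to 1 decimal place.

Over one 115-h interval, 115/36 ≈ 3.1944 half-lives elapse, leaving f ≈ 0.1092 of each dose.
At steady state, accumulation factor R = 1/(1 − e^(−kτ)) ≈ 1.1226.
Each bolus raises the concentration by D/Vd = 1420/226 ≈ 6.283 μg/mL.
Steady-state peak Cmax,ss = C₀·R ≈ 6.283 × 1.1226 ≈ 7.053 μg/mL.
One interval later, Cmin,ss = Cmax,ss·e^(−kτ) ≈ 7.053 × 0.1092 ≈ 0.770 μg/mL.

0.8 μg/mL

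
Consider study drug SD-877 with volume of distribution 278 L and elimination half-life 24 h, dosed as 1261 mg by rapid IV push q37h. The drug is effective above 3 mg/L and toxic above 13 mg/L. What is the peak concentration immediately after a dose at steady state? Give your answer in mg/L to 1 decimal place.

Over one 37-h interval, 37/24 ≈ 1.5417 half-lives elapse, leaving f ≈ 0.3435 of each dose.
Accumulation ratio R = 1/(1 − f) ≈ 1/0.6565 ≈ 1.5232.
Each bolus raises the concentration by D/Vd = 1261/278 ≈ 4.536 mg/L.
Steady-state peak Cmax,ss = C₀·R ≈ 4.536 × 1.5232 ≈ 6.909 mg/L.
Peak 6.9 mg/L vs MTC 13 mg/L: below toxic threshold.

6.9 mg/L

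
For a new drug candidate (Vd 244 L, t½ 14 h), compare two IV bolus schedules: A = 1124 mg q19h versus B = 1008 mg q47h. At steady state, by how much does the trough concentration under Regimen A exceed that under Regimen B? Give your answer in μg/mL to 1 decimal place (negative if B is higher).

Regimen A: f = (1/2)^(19/14) ≈ 0.3904; Cmin,ss = (1124/244)·f/(1−f) ≈ 2.950 μg/mL.
Regimen B: f = (1/2)^(47/14) ≈ 0.0976; Cmin,ss = (1008/244)·f/(1−f) ≈ 0.447 μg/mL.
Difference ≈ 2.950 − 0.447 ≈ 2.503 μg/mL.

2.5 μg/mL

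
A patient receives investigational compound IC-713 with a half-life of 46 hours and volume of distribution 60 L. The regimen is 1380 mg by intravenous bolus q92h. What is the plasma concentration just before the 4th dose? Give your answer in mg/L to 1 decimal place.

f = (1/2)^(τ/t½) = (1/2)^(92/46) ≈ 0.2500.
C₀ = D/Vd = 1380/60 ≈ 23.000 mg/L.
Before the 4th dose, 3 doses have been given. Superposition: Cmin = C₀·(f + f² + … + f^3).
≈ 23.000 × (0.2500 + 0.0625 + 0.0156) ≈ 23.000 × 0.3281 ≈ 7.546 mg/L.

7.5 mg/L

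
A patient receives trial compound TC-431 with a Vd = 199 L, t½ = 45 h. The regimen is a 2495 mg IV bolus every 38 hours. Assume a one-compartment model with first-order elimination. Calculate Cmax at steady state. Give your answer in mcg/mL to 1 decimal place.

28.3 mcg/mL

Over one 38-h interval, 38/45 ≈ 0.84444 half-lives elapse, leaving f ≈ 0.5569 of each dose.
At steady state, accumulation factor R = 1/(1 − e^(−kτ)) ≈ 2.2568.
Single-dose peak C₀ = D/Vd = 2495/199 ≈ 12.538 mcg/mL.
Steady-state peak Cmax,ss = C₀·R ≈ 12.538 × 2.2568 ≈ 28.296 mcg/mL.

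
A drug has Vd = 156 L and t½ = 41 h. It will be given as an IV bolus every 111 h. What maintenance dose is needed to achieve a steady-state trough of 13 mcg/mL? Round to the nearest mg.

11217 mg

τ/t½ = 111/41 ≈ 2.7073, so f = (1/2)^(111/41) ≈ 0.153115.
Cmin,ss = (D/Vd)·f/(1−f), so D = Cmin,ss·Vd·(1−f)/f.
D = 13 × 156 × (1−f)/f ≈ 13 × 156 × 5.53104 ≈ 11216.95 mg.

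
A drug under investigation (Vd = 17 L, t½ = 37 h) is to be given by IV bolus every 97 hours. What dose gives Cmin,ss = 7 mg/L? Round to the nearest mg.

τ/t½ = 97/37 ≈ 2.6216, so f = (1/2)^(97/37) ≈ 0.162485.
Cmin,ss = (D/Vd)·f/(1−f), so D = Cmin,ss·Vd·(1−f)/f.
D = 7 × 17 × (1−f)/f ≈ 7 × 17 × 5.15441 ≈ 613.37 mg.

613 mg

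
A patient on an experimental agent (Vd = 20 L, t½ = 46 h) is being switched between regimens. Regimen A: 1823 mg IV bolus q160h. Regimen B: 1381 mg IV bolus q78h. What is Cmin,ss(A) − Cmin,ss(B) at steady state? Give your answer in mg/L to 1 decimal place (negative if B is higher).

-21.9 mg/L

Regimen A: f = (1/2)^(160/46) ≈ 0.0897; Cmin,ss = (1823/20)·f/(1−f) ≈ 8.982 mg/L.
Regimen B: f = (1/2)^(78/46) ≈ 0.3087; Cmin,ss = (1381/20)·f/(1−f) ≈ 30.834 mg/L.
Difference ≈ 8.982 − 30.834 ≈ -21.852 mg/L.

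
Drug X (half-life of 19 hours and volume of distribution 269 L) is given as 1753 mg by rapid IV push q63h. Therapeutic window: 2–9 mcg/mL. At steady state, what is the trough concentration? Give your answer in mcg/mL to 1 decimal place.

Over one 63-h interval, 63/19 ≈ 3.3158 half-lives elapse, leaving f ≈ 0.1004 of each dose.
Single-dose peak C₀ = D/Vd = 1753/269 ≈ 6.517 mcg/mL.
Steady-state trough Cmin,ss = C₀·f/(1−f) ≈ 6.517 × 0.1004/0.8996 ≈ 0.727 mcg/mL.
Trough 0.7 mcg/mL vs MEC 2 mcg/mL: subtherapeutic.

0.7 mcg/mL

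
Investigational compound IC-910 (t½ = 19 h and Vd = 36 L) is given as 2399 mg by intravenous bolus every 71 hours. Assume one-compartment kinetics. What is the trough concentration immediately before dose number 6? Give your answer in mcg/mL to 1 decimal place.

f = (1/2)^(τ/t½) = (1/2)^(71/19) ≈ 0.0750.
C₀ = D/Vd = 2399/36 ≈ 66.639 mcg/mL.
Before the 6th dose, 5 doses have been given. Superposition: Cmin = C₀·(f + f² + … + f^5).
≈ 66.639 × (0.0750 + 0.0056 + 0.0004 + 0.0000 + 0.0000) ≈ 66.639 × 0.0810 ≈ 5.398 mcg/mL.

5.4 mcg/mL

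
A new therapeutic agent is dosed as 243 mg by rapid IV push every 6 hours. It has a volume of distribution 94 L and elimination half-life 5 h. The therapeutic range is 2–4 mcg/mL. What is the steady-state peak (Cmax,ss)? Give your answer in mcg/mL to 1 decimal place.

4.6 mcg/mL

τ/t½ = 6/5 ≈ 1.2, so fraction remaining f = (1/2)^(6/5) ≈ 0.4353.
Accumulation ratio R = 1/(1 − f) ≈ 1/0.5647 ≈ 1.7709.
Single-dose peak C₀ = D/Vd = 243/94 ≈ 2.585 mcg/mL.
Cmax,ss = C₀/(1 − f) ≈ 2.585/0.5647 ≈ 4.578 mcg/mL.
Peak 4.6 mcg/mL vs MTC 4 mcg/mL: exceeds toxic threshold.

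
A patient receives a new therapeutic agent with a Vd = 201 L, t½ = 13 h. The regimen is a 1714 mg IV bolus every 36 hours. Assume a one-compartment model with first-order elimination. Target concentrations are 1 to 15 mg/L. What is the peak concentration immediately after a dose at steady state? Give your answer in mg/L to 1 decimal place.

Over one 36-h interval, 36/13 ≈ 2.7692 half-lives elapse, leaving f ≈ 0.1467 of each dose.
Accumulation ratio R = 1/(1 − f) ≈ 1/0.8533 ≈ 1.1719.
Single-dose peak C₀ = D/Vd = 1714/201 ≈ 8.527 mg/L.
Steady-state peak Cmax,ss = C₀·R ≈ 8.527 × 1.1719 ≈ 9.993 mg/L.
Peak 10.0 mg/L vs MTC 15 mg/L: below toxic threshold.

10.0 mg/L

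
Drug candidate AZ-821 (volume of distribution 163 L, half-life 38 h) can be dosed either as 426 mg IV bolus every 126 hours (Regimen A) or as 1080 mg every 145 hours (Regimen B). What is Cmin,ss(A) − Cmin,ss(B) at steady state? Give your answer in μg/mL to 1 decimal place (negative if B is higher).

-0.2 μg/mL

Regimen A: f = (1/2)^(126/38) ≈ 0.1004; Cmin,ss = (426/163)·f/(1−f) ≈ 0.292 μg/mL.
Regimen B: f = (1/2)^(145/38) ≈ 0.0710; Cmin,ss = (1080/163)·f/(1−f) ≈ 0.506 μg/mL.
Difference ≈ 0.292 − 0.506 ≈ -0.214 μg/mL.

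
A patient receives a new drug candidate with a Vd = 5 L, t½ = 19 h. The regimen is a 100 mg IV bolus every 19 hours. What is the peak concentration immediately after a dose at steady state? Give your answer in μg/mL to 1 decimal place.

τ = 19 h = 1 half-life, so f = (1/2)^1 = 0.5.
At steady state, R = 1/(1 − 0.5) = 2/1.
Single-dose peak C₀ = D/Vd = 100/5 = 20 μg/mL.
Steady-state peak Cmax,ss = C₀·R = 20 × 2/1 ≈ 40.000 μg/mL.

40.0 μg/mL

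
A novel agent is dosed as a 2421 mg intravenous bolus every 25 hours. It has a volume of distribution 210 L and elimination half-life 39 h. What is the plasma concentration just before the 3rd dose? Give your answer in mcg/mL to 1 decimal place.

12.1 mcg/mL

f = (1/2)^(τ/t½) = (1/2)^(25/39) ≈ 0.6413.
C₀ = D/Vd = 2421/210 ≈ 11.529 mcg/mL.
Before the 3rd dose, 2 doses have been given. Superposition: Cmin = C₀·(f + f²).
≈ 11.529 × (0.6413 + 0.4113) ≈ 11.529 × 1.0526 ≈ 12.135 mcg/mL.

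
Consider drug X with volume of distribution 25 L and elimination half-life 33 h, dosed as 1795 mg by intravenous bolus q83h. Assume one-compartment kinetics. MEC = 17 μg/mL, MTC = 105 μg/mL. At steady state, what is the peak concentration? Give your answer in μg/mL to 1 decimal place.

87.0 μg/mL

τ/t½ = 83/33 ≈ 2.5152, so fraction remaining f = (1/2)^(83/33) ≈ 0.1749.
At steady state, accumulation factor R = 1/(1 − e^(−kτ)) ≈ 1.2120.
Single-dose peak C₀ = D/Vd = 1795/25 ≈ 71.800 μg/mL.
Cmax,ss = C₀/(1 − f) ≈ 71.800/0.8251 ≈ 87.020 μg/mL.
Peak 87.0 μg/mL vs MTC 105 μg/mL: below toxic threshold.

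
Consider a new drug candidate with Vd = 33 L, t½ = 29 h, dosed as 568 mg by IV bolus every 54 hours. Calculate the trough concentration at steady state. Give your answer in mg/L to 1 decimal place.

Over one 54-h interval, 54/29 ≈ 1.8621 half-lives elapse, leaving f ≈ 0.2751 of each dose.
Each bolus raises the concentration by D/Vd = 568/33 ≈ 17.212 mg/L.
Steady-state trough Cmin,ss = C₀·f/(1−f) ≈ 17.212 × 0.2751/0.7249 ≈ 6.532 mg/L.

6.5 mg/L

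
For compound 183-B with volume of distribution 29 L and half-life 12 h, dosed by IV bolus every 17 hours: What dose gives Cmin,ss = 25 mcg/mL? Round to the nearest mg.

τ/t½ = 17/12 ≈ 1.4167, so f = (1/2)^(17/12) ≈ 0.374577.
Cmin,ss = (D/Vd)·f/(1−f), so D = Cmin,ss·Vd·(1−f)/f.
D = 25 × 29 × (1−f)/f ≈ 25 × 29 × 1.66968 ≈ 1210.52 mg.

1211 mg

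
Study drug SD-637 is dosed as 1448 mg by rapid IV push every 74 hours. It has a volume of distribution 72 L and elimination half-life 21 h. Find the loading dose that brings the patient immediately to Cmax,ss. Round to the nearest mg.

f = (1/2)^(74/21) ≈ 0.086942; accumulation ratio R = 1/(1−f) ≈ 1.09522.
Loading dose to hit Cmax,ss on first dose: D_load = D_maint·R ≈ 1448 × 1.09522 ≈ 1585.88 mg.

1586 mg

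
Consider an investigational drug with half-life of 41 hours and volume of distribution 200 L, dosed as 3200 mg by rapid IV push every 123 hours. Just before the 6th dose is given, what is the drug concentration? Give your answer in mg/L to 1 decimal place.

f = (1/2)^(τ/t½) = (1/2)^(123/41) ≈ 0.1250.
C₀ = D/Vd = 3200/200 ≈ 16.000 mg/L.
Before the 6th dose, 5 doses have been given. Superposition: Cmin = C₀·(f + f² + … + f^5).
≈ 16.000 × (0.1250 + 0.0156 + 0.0020 + 0.0002 + 0.0000) ≈ 16.000 × 0.1428 ≈ 2.285 mg/L.

2.3 mg/L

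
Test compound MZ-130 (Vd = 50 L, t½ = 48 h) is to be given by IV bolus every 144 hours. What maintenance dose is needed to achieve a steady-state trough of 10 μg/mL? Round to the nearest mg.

3500 mg

τ/t½ = 144/48 ≈ 3, so f = (1/2)^(144/48) ≈ 0.125000.
Cmin,ss = (D/Vd)·f/(1−f), so D = Cmin,ss·Vd·(1−f)/f.
D = 10 × 50 × (1−f)/f ≈ 10 × 50 × 7.00000 ≈ 3500.00 mg.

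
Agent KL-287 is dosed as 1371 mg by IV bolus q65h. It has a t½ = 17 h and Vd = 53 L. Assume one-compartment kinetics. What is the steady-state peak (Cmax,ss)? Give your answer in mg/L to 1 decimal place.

k = ln2/t½ = ln2/17 ≈ 0.040773 h⁻¹; fraction remaining f = e^(−kτ) = e^(−0.040773×65) ≈ 0.0706.
At steady state, accumulation factor R = 1/(1 − e^(−kτ)) ≈ 1.0760.
Single-dose peak C₀ = D/Vd = 1371/53 ≈ 25.868 mg/L.
Cmax,ss = C₀/(1 − f) ≈ 25.868/0.9294 ≈ 27.833 mg/L.

27.8 mg/L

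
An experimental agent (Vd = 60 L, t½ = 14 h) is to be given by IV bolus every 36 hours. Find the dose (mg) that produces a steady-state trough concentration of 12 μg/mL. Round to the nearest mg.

3560 mg

τ/t½ = 36/14 ≈ 2.5714, so f = (1/2)^(36/14) ≈ 0.168238.
Cmin,ss = (D/Vd)·f/(1−f), so D = Cmin,ss·Vd·(1−f)/f.
D = 12 × 60 × (1−f)/f ≈ 12 × 60 × 4.94396 ≈ 3559.65 mg.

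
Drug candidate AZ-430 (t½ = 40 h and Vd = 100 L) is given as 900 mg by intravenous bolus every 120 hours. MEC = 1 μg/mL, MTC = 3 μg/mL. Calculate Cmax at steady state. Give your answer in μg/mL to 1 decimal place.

10.3 μg/mL

The dosing interval is 3 half-lives, so f = 2^(−3) = 0.125.
Accumulation ratio R = 1/(1 − f) = 1/0.875 = 8/7.
Single-dose peak C₀ = D/Vd = 900/100 = 9 μg/mL.
Steady-state peak Cmax,ss = C₀·R = 9 × 8/7 ≈ 10.286 μg/mL.
Peak 10.3 μg/mL vs MTC 3 μg/mL: exceeds toxic threshold.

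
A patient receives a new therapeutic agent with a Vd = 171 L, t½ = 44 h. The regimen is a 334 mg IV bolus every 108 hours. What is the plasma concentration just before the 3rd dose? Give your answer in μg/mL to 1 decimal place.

f = (1/2)^(τ/t½) = (1/2)^(108/44) ≈ 0.1824.
C₀ = D/Vd = 334/171 ≈ 1.953 μg/mL.
Before the 3rd dose, 2 doses have been given. Superposition: Cmin = C₀·(f + f²).
≈ 1.953 × (0.1824 + 0.0333) ≈ 1.953 × 0.2157 ≈ 0.421 μg/mL.

0.4 μg/mL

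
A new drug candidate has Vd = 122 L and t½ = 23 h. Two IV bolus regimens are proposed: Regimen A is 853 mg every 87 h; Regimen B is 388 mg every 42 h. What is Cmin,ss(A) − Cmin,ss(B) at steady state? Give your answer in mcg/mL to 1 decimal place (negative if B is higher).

-0.7 mcg/mL

Regimen A: f = (1/2)^(87/23) ≈ 0.0727; Cmin,ss = (853/122)·f/(1−f) ≈ 0.548 mcg/mL.
Regimen B: f = (1/2)^(42/23) ≈ 0.2820; Cmin,ss = (388/122)·f/(1−f) ≈ 1.249 mcg/mL.
Difference ≈ 0.548 − 1.249 ≈ -0.701 mcg/mL.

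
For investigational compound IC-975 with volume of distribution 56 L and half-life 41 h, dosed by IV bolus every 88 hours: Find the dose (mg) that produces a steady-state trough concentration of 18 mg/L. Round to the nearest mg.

3454 mg

τ/t½ = 88/41 ≈ 2.1463, so f = (1/2)^(88/41) ≈ 0.225885.
Cmin,ss = (D/Vd)·f/(1−f), so D = Cmin,ss·Vd·(1−f)/f.
D = 18 × 56 × (1−f)/f ≈ 18 × 56 × 3.42703 ≈ 3454.45 mg.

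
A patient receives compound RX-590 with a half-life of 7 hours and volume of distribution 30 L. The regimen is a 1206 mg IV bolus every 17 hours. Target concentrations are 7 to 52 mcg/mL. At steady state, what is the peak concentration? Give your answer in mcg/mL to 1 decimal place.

Over one 17-h interval, 17/7 ≈ 2.4286 half-lives elapse, leaving f ≈ 0.1857 of each dose.
Accumulation ratio R = 1/(1 − f) ≈ 1/0.8143 ≈ 1.2280.
Each bolus raises the concentration by D/Vd = 1206/30 ≈ 40.200 mcg/mL.
Cmax,ss = C₀/(1 − f) ≈ 40.200/0.8143 ≈ 49.368 mcg/mL.
Peak 49.4 mcg/mL vs MTC 52 mcg/mL: below toxic threshold.

49.4 mcg/mL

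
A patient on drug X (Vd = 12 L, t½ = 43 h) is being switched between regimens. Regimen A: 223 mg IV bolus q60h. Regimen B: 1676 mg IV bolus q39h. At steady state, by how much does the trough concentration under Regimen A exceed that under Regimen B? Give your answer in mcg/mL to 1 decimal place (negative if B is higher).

-148.2 mcg/mL

Regimen A: f = (1/2)^(60/43) ≈ 0.3802; Cmin,ss = (223/12)·f/(1−f) ≈ 11.399 mcg/mL.
Regimen B: f = (1/2)^(39/43) ≈ 0.5333; Cmin,ss = (1676/12)·f/(1−f) ≈ 159.598 mcg/mL.
Difference ≈ 11.399 − 159.598 ≈ -148.199 mcg/mL.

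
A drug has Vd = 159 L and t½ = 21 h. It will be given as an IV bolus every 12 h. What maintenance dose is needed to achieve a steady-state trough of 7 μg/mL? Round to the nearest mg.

541 mg

τ/t½ = 12/21 ≈ 0.57143, so f = (1/2)^(12/21) ≈ 0.672950.
Cmin,ss = (D/Vd)·f/(1−f), so D = Cmin,ss·Vd·(1−f)/f.
D = 7 × 159 × (1−f)/f ≈ 7 × 159 × 0.48599 ≈ 540.91 mg.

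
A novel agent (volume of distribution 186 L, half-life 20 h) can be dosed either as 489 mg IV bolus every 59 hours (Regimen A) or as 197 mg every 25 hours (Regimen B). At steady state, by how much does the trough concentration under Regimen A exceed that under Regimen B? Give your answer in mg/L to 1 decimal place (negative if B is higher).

Regimen A: f = (1/2)^(59/20) ≈ 0.1294; Cmin,ss = (489/186)·f/(1−f) ≈ 0.391 mg/L.
Regimen B: f = (1/2)^(25/20) ≈ 0.4204; Cmin,ss = (197/186)·f/(1−f) ≈ 0.768 mg/L.
Difference ≈ 0.391 − 0.768 ≈ -0.377 mg/L.

-0.4 mg/L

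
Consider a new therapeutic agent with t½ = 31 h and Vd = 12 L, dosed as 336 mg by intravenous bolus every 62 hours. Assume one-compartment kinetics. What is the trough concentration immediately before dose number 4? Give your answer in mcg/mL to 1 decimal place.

f = (1/2)^(τ/t½) = (1/2)^(62/31) ≈ 0.2500.
C₀ = D/Vd = 336/12 ≈ 28.000 mcg/mL.
Before the 4th dose, 3 doses have been given. Superposition: Cmin = C₀·(f + f² + … + f^3).
≈ 28.000 × (0.2500 + 0.0625 + 0.0156) ≈ 28.000 × 0.3281 ≈ 9.187 mcg/mL.

9.2 mcg/mL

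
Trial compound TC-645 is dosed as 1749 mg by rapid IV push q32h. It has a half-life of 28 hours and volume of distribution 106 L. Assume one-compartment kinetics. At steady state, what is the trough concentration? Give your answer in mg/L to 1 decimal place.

13.7 mg/L

τ/t½ = 32/28 ≈ 1.1429, so fraction remaining f = (1/2)^(32/28) ≈ 0.4529.
Accumulation ratio R = 1/(1 − f) ≈ 1/0.5471 ≈ 1.8278.
Single-dose peak C₀ = D/Vd = 1749/106 ≈ 16.500 mg/L.
Steady-state peak Cmax,ss = C₀·R ≈ 16.500 × 1.8278 ≈ 30.159 mg/L.
Steady-state trough Cmin,ss = Cmax,ss·f ≈ 30.159 × 0.4529 ≈ 13.659 mg/L.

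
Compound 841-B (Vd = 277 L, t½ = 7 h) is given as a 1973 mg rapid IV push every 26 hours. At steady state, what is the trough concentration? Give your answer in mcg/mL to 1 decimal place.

τ/t½ = 26/7 ≈ 3.7143, so fraction remaining f = (1/2)^(26/7) ≈ 0.0762.
Single-dose peak C₀ = D/Vd = 1973/277 ≈ 7.123 mcg/mL.
Steady-state trough Cmin,ss = C₀·f/(1−f) ≈ 7.123 × 0.0762/0.9238 ≈ 0.588 mcg/mL.

0.6 mcg/mL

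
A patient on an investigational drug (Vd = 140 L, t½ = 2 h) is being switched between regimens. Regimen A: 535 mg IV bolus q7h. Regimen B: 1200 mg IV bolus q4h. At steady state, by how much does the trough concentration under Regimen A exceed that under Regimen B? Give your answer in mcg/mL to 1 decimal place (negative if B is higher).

Regimen A: f = (1/2)^(7/2) ≈ 0.0884; Cmin,ss = (535/140)·f/(1−f) ≈ 0.371 mcg/mL.
Regimen B: f = (1/2)^(4/2) ≈ 0.2500; Cmin,ss = (1200/140)·f/(1−f) ≈ 2.857 mcg/mL.
Difference ≈ 0.371 − 2.857 ≈ -2.486 mcg/mL.

-2.5 mcg/mL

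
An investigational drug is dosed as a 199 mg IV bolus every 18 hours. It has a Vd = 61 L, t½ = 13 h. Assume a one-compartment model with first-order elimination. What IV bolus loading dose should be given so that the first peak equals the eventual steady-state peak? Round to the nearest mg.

323 mg

f = (1/2)^(18/13) ≈ 0.382992; accumulation ratio R = 1/(1−f) ≈ 1.62072.
Loading dose to hit Cmax,ss on first dose: D_load = D_maint·R ≈ 199 × 1.62072 ≈ 322.52 mg.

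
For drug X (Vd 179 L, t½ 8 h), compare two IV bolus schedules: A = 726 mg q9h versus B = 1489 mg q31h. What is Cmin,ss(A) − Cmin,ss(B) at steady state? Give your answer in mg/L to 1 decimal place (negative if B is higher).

Regimen A: f = (1/2)^(9/8) ≈ 0.4585; Cmin,ss = (726/179)·f/(1−f) ≈ 3.434 mg/L.
Regimen B: f = (1/2)^(31/8) ≈ 0.0682; Cmin,ss = (1489/179)·f/(1−f) ≈ 0.609 mg/L.
Difference ≈ 3.434 − 0.609 ≈ 2.825 mg/L.

2.8 mg/L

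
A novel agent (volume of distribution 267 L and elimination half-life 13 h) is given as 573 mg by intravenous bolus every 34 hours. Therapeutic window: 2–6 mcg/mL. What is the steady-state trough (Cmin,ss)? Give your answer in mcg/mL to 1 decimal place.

k = ln2/t½ = ln2/13 ≈ 0.053319 h⁻¹; fraction remaining f = e^(−kτ) = e^(−0.053319×34) ≈ 0.1632.
At steady state, accumulation factor R = 1/(1 − e^(−kτ)) ≈ 1.1950.
Each bolus raises the concentration by D/Vd = 573/267 ≈ 2.146 mcg/mL.
Steady-state peak Cmax,ss = C₀·R ≈ 2.146 × 1.1950 ≈ 2.564 mcg/mL.
One interval later, Cmin,ss = Cmax,ss·e^(−kτ) ≈ 2.564 × 0.1632 ≈ 0.418 mcg/mL.
Trough 0.4 mcg/mL vs MEC 2 mcg/mL: subtherapeutic.

0.4 mcg/mL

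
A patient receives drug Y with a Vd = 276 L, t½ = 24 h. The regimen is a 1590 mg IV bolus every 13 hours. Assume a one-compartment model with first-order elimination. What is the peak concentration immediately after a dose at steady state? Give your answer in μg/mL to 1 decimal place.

k = ln2/t½ = ln2/24 ≈ 0.028881 h⁻¹; fraction remaining f = e^(−kτ) = e^(−0.028881×13) ≈ 0.6870.
Accumulation ratio R = 1/(1 − f) ≈ 1/0.3130 ≈ 3.1949.
Single-dose peak C₀ = D/Vd = 1590/276 ≈ 5.761 μg/mL.
Steady-state peak Cmax,ss = C₀·R ≈ 5.761 × 3.1949 ≈ 18.406 μg/mL.

18.4 μg/mL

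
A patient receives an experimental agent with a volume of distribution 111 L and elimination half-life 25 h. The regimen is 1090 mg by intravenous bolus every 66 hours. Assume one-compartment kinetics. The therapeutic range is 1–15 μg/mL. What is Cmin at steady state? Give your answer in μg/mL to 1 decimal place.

1.9 μg/mL

Over one 66-h interval, 66/25 ≈ 2.64 half-lives elapse, leaving f ≈ 0.1604 of each dose.
Single-dose peak C₀ = D/Vd = 1090/111 ≈ 9.820 μg/mL.
Steady-state trough Cmin,ss = C₀·f/(1−f) ≈ 9.820 × 0.1604/0.8396 ≈ 1.876 μg/mL.
Trough 1.9 μg/mL vs MEC 1 μg/mL: adequate.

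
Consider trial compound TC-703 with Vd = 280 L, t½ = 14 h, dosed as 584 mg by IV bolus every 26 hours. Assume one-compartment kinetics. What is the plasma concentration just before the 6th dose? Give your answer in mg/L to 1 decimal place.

f = (1/2)^(τ/t½) = (1/2)^(26/14) ≈ 0.2760.
C₀ = D/Vd = 584/280 ≈ 2.086 mg/L.
Before the 6th dose, 5 doses have been given. Superposition: Cmin = C₀·(f + f² + … + f^5).
≈ 2.086 × (0.2760 + 0.0762 + 0.0210 + 0.0058 + 0.0016) ≈ 2.086 × 0.3806 ≈ 0.794 mg/L.

0.8 mg/L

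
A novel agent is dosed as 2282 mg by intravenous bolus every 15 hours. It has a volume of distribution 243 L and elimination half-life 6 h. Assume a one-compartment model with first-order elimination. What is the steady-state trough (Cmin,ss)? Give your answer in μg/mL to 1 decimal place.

2.0 μg/mL

k = ln2/t½ = ln2/6 ≈ 0.115525 h⁻¹; fraction remaining f = e^(−kτ) = e^(−0.115525×15) ≈ 0.1768.
At steady state, accumulation factor R = 1/(1 − e^(−kτ)) ≈ 1.2148.
Each bolus raises the concentration by D/Vd = 2282/243 ≈ 9.391 μg/mL.
Cmax,ss = C₀/(1 − f) ≈ 9.391/0.8232 ≈ 11.408 μg/mL.
Steady-state trough Cmin,ss = Cmax,ss·f ≈ 11.408 × 0.1768 ≈ 2.017 μg/mL.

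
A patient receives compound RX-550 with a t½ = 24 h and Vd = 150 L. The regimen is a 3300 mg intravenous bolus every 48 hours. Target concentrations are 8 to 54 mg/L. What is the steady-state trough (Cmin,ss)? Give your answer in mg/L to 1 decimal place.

τ = 48 h = 2 half-lives, so f = (1/2)^2 = 0.25.
At steady state, R = 1/(1 − 0.25) = 4/3.
Single-dose peak C₀ = D/Vd = 3300/150 = 22 mg/L.
Steady-state peak Cmax,ss = C₀·R = 22 × 4/3 ≈ 29.333 mg/L.
Steady-state trough Cmin,ss = Cmax,ss·f ≈ 29.333 × 0.25 ≈ 7.333 mg/L.
Trough 7.3 mg/L vs MEC 8 mg/L: subtherapeutic.

7.3 mg/L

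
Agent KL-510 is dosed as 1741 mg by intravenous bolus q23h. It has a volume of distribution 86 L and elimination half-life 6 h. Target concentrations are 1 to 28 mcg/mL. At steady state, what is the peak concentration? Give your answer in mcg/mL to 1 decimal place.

21.8 mcg/mL

k = ln2/t½ = ln2/6 ≈ 0.115525 h⁻¹; fraction remaining f = e^(−kτ) = e^(−0.115525×23) ≈ 0.0702.
Accumulation ratio R = 1/(1 − f) ≈ 1/0.9298 ≈ 1.0755.
Single-dose peak C₀ = D/Vd = 1741/86 ≈ 20.244 mcg/mL.
Steady-state peak Cmax,ss = C₀·R ≈ 20.244 × 1.0755 ≈ 21.772 mcg/mL.
Peak 21.8 mcg/mL vs MTC 28 mcg/mL: below toxic threshold.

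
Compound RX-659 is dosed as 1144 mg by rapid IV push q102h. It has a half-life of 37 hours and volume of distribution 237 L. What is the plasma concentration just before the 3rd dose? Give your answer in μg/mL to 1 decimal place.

f = (1/2)^(τ/t½) = (1/2)^(102/37) ≈ 0.1480.
C₀ = D/Vd = 1144/237 ≈ 4.827 μg/mL.
Before the 3rd dose, 2 doses have been given. Superposition: Cmin = C₀·(f + f²).
≈ 4.827 × (0.1480 + 0.0219) ≈ 4.827 × 0.1699 ≈ 0.820 μg/mL.

0.8 μg/mL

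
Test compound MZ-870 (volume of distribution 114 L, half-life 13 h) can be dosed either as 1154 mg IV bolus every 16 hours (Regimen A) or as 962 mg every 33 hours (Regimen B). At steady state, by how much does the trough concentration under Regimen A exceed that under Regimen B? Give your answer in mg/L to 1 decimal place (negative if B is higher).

5.8 mg/L

Regimen A: f = (1/2)^(16/13) ≈ 0.4261; Cmin,ss = (1154/114)·f/(1−f) ≈ 7.516 mg/L.
Regimen B: f = (1/2)^(33/13) ≈ 0.1721; Cmin,ss = (962/114)·f/(1−f) ≈ 1.754 mg/L.
Difference ≈ 7.516 − 1.754 ≈ 5.762 mg/L.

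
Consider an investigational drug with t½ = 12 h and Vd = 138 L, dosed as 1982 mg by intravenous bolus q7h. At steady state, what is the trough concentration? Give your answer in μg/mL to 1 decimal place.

k = ln2/t½ = ln2/12 ≈ 0.057762 h⁻¹; fraction remaining f = e^(−kτ) = e^(−0.057762×7) ≈ 0.6674.
Each bolus raises the concentration by D/Vd = 1982/138 ≈ 14.362 μg/mL.
Steady-state trough Cmin,ss = C₀·f/(1−f) ≈ 14.362 × 0.6674/0.3326 ≈ 28.819 μg/mL.

28.8 μg/mL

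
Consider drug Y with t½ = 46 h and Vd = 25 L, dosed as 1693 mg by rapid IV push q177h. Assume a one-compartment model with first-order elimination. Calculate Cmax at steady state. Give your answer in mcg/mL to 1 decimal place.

k = ln2/t½ = ln2/46 ≈ 0.015068 h⁻¹; fraction remaining f = e^(−kτ) = e^(−0.015068×177) ≈ 0.0695.
Accumulation ratio R = 1/(1 − f) ≈ 1/0.9305 ≈ 1.0747.
Single-dose peak C₀ = D/Vd = 1693/25 ≈ 67.720 mcg/mL.
Steady-state peak Cmax,ss = C₀·R ≈ 67.720 × 1.0747 ≈ 72.779 mcg/mL.

72.8 mcg/mL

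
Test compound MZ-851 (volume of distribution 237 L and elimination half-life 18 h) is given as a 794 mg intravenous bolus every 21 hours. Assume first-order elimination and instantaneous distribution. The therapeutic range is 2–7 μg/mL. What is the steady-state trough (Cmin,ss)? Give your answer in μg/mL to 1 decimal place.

2.7 μg/mL

Over one 21-h interval, 21/18 ≈ 1.1667 half-lives elapse, leaving f ≈ 0.4454 of each dose.
Accumulation ratio R = 1/(1 − f) ≈ 1/0.5546 ≈ 1.8031.
Single-dose peak C₀ = D/Vd = 794/237 ≈ 3.350 μg/mL.
Steady-state peak Cmax,ss = C₀·R ≈ 3.350 × 1.8031 ≈ 6.040 μg/mL.
Steady-state trough Cmin,ss = Cmax,ss·f ≈ 6.040 × 0.4454 ≈ 2.690 μg/mL.
Trough 2.7 μg/mL vs MEC 2 μg/mL: adequate.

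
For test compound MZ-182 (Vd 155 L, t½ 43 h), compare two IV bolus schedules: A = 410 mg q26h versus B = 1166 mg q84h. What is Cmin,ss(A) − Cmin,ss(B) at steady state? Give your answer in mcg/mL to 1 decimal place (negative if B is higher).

2.5 mcg/mL

Regimen A: f = (1/2)^(26/43) ≈ 0.6576; Cmin,ss = (410/155)·f/(1−f) ≈ 5.080 mcg/mL.
Regimen B: f = (1/2)^(84/43) ≈ 0.2582; Cmin,ss = (1166/155)·f/(1−f) ≈ 2.618 mcg/mL.
Difference ≈ 5.080 − 2.618 ≈ 2.462 mcg/mL.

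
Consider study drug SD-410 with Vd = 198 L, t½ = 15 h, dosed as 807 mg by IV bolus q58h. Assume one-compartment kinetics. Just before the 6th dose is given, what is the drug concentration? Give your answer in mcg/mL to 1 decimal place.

0.3 mcg/mL

f = (1/2)^(τ/t½) = (1/2)^(58/15) ≈ 0.0686.
C₀ = D/Vd = 807/198 ≈ 4.076 mcg/mL.
Before the 6th dose, 5 doses have been given. Superposition: Cmin = C₀·(f + f² + … + f^5).
≈ 4.076 × (0.0686 + 0.0047 + 0.0003 + 0.0000 + 0.0000) ≈ 4.076 × 0.0736 ≈ 0.300 mcg/mL.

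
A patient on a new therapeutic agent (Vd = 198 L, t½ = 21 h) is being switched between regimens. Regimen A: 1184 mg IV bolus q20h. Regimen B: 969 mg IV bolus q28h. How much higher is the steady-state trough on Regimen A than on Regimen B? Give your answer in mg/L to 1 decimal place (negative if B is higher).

Regimen A: f = (1/2)^(20/21) ≈ 0.5168; Cmin,ss = (1184/198)·f/(1−f) ≈ 6.396 mg/L.
Regimen B: f = (1/2)^(28/21) ≈ 0.3969; Cmin,ss = (969/198)·f/(1−f) ≈ 3.221 mg/L.
Difference ≈ 6.396 − 3.221 ≈ 3.175 mg/L.

3.2 mg/L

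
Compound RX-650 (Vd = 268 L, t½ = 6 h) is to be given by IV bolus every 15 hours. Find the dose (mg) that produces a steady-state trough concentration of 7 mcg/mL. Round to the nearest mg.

8736 mg

τ/t½ = 15/6 ≈ 2.5, so f = (1/2)^(15/6) ≈ 0.176777.
Cmin,ss = (D/Vd)·f/(1−f), so D = Cmin,ss·Vd·(1−f)/f.
D = 7 × 268 × (1−f)/f ≈ 7 × 268 × 4.65684 ≈ 8736.23 mg.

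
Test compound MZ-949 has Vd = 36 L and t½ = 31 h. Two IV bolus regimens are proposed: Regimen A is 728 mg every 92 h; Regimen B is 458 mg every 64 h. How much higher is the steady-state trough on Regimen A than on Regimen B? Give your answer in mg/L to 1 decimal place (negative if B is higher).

Regimen A: f = (1/2)^(92/31) ≈ 0.1278; Cmin,ss = (728/36)·f/(1−f) ≈ 2.963 mg/L.
Regimen B: f = (1/2)^(64/31) ≈ 0.2391; Cmin,ss = (458/36)·f/(1−f) ≈ 3.998 mg/L.
Difference ≈ 2.963 − 3.998 ≈ -1.035 mg/L.

-1.0 mg/L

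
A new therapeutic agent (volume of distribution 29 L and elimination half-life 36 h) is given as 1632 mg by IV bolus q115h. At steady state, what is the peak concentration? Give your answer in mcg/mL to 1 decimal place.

63.2 mcg/mL

Over one 115-h interval, 115/36 ≈ 3.1944 half-lives elapse, leaving f ≈ 0.1092 of each dose.
Accumulation ratio R = 1/(1 − f) ≈ 1/0.8908 ≈ 1.1226.
Single-dose peak C₀ = D/Vd = 1632/29 ≈ 56.276 mcg/mL.
Steady-state peak Cmax,ss = C₀·R ≈ 56.276 × 1.1226 ≈ 63.175 mcg/mL.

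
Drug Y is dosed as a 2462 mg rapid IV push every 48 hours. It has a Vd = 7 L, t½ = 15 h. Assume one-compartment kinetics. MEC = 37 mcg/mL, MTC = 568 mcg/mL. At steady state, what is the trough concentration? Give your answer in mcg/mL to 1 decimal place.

τ/t½ = 48/15 ≈ 3.2, so fraction remaining f = (1/2)^(48/15) ≈ 0.1088.
Each bolus raises the concentration by D/Vd = 2462/7 ≈ 351.714 mcg/mL.
Steady-state trough Cmin,ss = C₀·f/(1−f) ≈ 351.714 × 0.1088/0.8912 ≈ 42.938 mcg/mL.
Trough 42.9 mcg/mL vs MEC 37 mcg/mL: adequate.

42.9 mcg/mL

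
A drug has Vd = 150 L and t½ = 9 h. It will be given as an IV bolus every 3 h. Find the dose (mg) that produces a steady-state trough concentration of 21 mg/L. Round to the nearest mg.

819 mg

τ/t½ = 3/9 ≈ 0.33333, so f = (1/2)^(3/9) ≈ 0.793701.
Cmin,ss = (D/Vd)·f/(1−f), so D = Cmin,ss·Vd·(1−f)/f.
D = 21 × 150 × (1−f)/f ≈ 21 × 150 × 0.25992 ≈ 818.75 mg.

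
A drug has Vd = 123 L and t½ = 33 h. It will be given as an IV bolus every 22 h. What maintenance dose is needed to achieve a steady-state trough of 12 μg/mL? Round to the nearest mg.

τ/t½ = 22/33 ≈ 0.66667, so f = (1/2)^(22/33) ≈ 0.629961.
Cmin,ss = (D/Vd)·f/(1−f), so D = Cmin,ss·Vd·(1−f)/f.
D = 12 × 123 × (1−f)/f ≈ 12 × 123 × 0.58740 ≈ 867.00 mg.

867 mg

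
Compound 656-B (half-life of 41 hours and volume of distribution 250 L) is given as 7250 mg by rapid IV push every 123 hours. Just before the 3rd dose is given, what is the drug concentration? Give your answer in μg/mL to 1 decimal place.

f = (1/2)^(τ/t½) = (1/2)^(123/41) ≈ 0.1250.
C₀ = D/Vd = 7250/250 ≈ 29.000 μg/mL.
Before the 3rd dose, 2 doses have been given. Superposition: Cmin = C₀·(f + f²).
≈ 29.000 × (0.1250 + 0.0156) ≈ 29.000 × 0.1406 ≈ 4.077 μg/mL.

4.1 μg/mL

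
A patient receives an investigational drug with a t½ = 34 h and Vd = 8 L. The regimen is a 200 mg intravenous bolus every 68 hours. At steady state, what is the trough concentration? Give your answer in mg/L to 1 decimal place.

The dosing interval is 2 half-lives, so f = 2^(−2) = 0.25.
At steady state, R = 1/(1 − 0.25) = 4/3.
Single-dose peak C₀ = D/Vd = 200/8 = 25 mg/L.
Steady-state peak Cmax,ss = C₀·R = 25 × 4/3 ≈ 33.333 mg/L.
Steady-state trough Cmin,ss = Cmax,ss·f ≈ 33.333 × 0.25 ≈ 8.333 mg/L.

8.3 mg/L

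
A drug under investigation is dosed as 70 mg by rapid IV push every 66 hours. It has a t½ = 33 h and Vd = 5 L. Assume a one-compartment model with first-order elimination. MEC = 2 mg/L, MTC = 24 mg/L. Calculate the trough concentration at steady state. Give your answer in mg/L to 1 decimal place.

The dosing interval is 2 half-lives, so f = 2^(−2) = 0.25.
Accumulation ratio R = 1/(1 − f) = 1/0.75 = 4/3.
Single-dose peak C₀ = D/Vd = 70/5 = 14 mg/L.
Steady-state peak Cmax,ss = C₀·R = 14 × 4/3 ≈ 18.667 mg/L.
Steady-state trough Cmin,ss = Cmax,ss·f ≈ 18.667 × 0.25 ≈ 4.667 mg/L.
Trough 4.7 mg/L vs MEC 2 mg/L: adequate.

4.7 mg/L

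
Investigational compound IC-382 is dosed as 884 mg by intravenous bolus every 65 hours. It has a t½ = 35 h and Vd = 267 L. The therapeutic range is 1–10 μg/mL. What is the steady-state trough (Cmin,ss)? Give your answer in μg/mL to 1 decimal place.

Over one 65-h interval, 65/35 ≈ 1.8571 half-lives elapse, leaving f ≈ 0.2760 of each dose.
Each bolus raises the concentration by D/Vd = 884/267 ≈ 3.311 μg/mL.
Steady-state trough Cmin,ss = C₀·f/(1−f) ≈ 3.311 × 0.2760/0.7240 ≈ 1.262 μg/mL.
Trough 1.3 μg/mL vs MEC 1 μg/mL: adequate.

1.3 μg/mL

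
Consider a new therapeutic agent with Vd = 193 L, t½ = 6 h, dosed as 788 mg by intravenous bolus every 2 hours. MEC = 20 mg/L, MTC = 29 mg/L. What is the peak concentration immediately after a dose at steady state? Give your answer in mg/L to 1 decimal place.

19.8 mg/L

k = ln2/t½ = ln2/6 ≈ 0.115525 h⁻¹; fraction remaining f = e^(−kτ) = e^(−0.115525×2) ≈ 0.7937.
Accumulation ratio R = 1/(1 − f) ≈ 1/0.2063 ≈ 4.8473.
Single-dose peak C₀ = D/Vd = 788/193 ≈ 4.083 mg/L.
Steady-state peak Cmax,ss = C₀·R ≈ 4.083 × 4.8473 ≈ 19.792 mg/L.
Peak 19.8 mg/L vs MTC 29 mg/L: below toxic threshold.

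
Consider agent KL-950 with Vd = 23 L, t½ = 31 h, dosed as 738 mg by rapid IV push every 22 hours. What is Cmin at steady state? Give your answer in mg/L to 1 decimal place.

k = ln2/t½ = ln2/31 ≈ 0.022360 h⁻¹; fraction remaining f = e^(−kτ) = e^(−0.022360×22) ≈ 0.6115.
Single-dose peak C₀ = D/Vd = 738/23 ≈ 32.087 mg/L.
Steady-state trough Cmin,ss = C₀·f/(1−f) ≈ 32.087 × 0.6115/0.3885 ≈ 50.505 mg/L.

50.5 mg/L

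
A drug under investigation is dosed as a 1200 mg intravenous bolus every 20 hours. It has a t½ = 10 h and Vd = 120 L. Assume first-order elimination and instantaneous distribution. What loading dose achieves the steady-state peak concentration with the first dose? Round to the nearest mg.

1600 mg

f = (1/2)^(20/10) ≈ 0.250000; accumulation ratio R = 1/(1−f) ≈ 1.33333.
Loading dose to hit Cmax,ss on first dose: D_load = D_maint·R ≈ 1200 × 1.33333 ≈ 1600.00 mg.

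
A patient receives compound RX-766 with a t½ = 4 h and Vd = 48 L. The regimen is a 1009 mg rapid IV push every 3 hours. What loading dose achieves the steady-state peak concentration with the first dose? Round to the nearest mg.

f = (1/2)^(3/4) ≈ 0.594604; accumulation ratio R = 1/(1−f) ≈ 2.46672.
Loading dose to hit Cmax,ss on first dose: D_load = D_maint·R ≈ 1009 × 2.46672 ≈ 2488.92 mg.

2489 mg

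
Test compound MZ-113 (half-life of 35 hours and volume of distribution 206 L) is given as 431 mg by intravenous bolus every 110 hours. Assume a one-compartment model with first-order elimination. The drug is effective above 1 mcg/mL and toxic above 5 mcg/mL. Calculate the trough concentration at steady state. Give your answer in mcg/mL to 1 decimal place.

0.3 mcg/mL

τ/t½ = 110/35 ≈ 3.1429, so fraction remaining f = (1/2)^(110/35) ≈ 0.1132.
Each bolus raises the concentration by D/Vd = 431/206 ≈ 2.092 mcg/mL.
Steady-state trough Cmin,ss = C₀·f/(1−f) ≈ 2.092 × 0.1132/0.8868 ≈ 0.267 mcg/mL.
Trough 0.3 mcg/mL vs MEC 1 mcg/mL: subtherapeutic.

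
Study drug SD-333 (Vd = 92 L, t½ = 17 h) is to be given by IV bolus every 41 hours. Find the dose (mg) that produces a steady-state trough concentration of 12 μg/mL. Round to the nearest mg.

4771 mg

τ/t½ = 41/17 ≈ 2.4118, so f = (1/2)^(41/17) ≈ 0.187926.
Cmin,ss = (D/Vd)·f/(1−f), so D = Cmin,ss·Vd·(1−f)/f.
D = 12 × 92 × (1−f)/f ≈ 12 × 92 × 4.32124 ≈ 4770.65 mg.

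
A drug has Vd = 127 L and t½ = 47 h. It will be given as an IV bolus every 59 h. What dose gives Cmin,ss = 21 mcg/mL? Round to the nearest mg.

3700 mg

τ/t½ = 59/47 ≈ 1.2553, so f = (1/2)^(59/47) ≈ 0.418901.
Cmin,ss = (D/Vd)·f/(1−f), so D = Cmin,ss·Vd·(1−f)/f.
D = 21 × 127 × (1−f)/f ≈ 21 × 127 × 1.38720 ≈ 3699.66 mg.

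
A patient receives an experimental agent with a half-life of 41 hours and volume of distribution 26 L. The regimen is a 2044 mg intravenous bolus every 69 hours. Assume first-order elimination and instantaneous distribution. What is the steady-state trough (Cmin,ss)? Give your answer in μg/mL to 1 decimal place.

τ/t½ = 69/41 ≈ 1.6829, so fraction remaining f = (1/2)^(69/41) ≈ 0.3115.
Accumulation ratio R = 1/(1 − f) ≈ 1/0.6885 ≈ 1.4524.
Each bolus raises the concentration by D/Vd = 2044/26 ≈ 78.615 μg/mL.
Steady-state peak Cmax,ss = C₀·R ≈ 78.615 × 1.4524 ≈ 114.180 μg/mL.
Steady-state trough Cmin,ss = Cmax,ss·f ≈ 114.180 × 0.3115 ≈ 35.567 μg/mL.

35.6 μg/mL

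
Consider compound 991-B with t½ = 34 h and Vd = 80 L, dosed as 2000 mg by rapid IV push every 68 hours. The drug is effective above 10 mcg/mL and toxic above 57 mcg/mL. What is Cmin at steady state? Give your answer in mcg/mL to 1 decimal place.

τ = 68 h = 2 half-lives, so f = (1/2)^2 = 0.25.
At steady state, R = 1/(1 − 0.25) = 4/3.
Single-dose peak C₀ = D/Vd = 2000/80 = 25 mcg/mL.
Steady-state peak Cmax,ss = C₀·R = 25 × 4/3 ≈ 33.333 mcg/mL.
Steady-state trough Cmin,ss = Cmax,ss·f ≈ 33.333 × 0.25 ≈ 8.333 mcg/mL.
Trough 8.3 mcg/mL vs MEC 10 mcg/mL: subtherapeutic.

8.3 mcg/mL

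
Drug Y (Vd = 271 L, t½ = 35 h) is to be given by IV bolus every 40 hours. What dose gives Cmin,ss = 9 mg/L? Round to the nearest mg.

τ/t½ = 40/35 ≈ 1.1429, so f = (1/2)^(40/35) ≈ 0.452862.
Cmin,ss = (D/Vd)·f/(1−f), so D = Cmin,ss·Vd·(1−f)/f.
D = 9 × 271 × (1−f)/f ≈ 9 × 271 × 1.20818 ≈ 2946.75 mg.

2947 mg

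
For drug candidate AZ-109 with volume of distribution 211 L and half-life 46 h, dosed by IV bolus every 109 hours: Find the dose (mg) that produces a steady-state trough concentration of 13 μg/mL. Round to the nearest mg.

11432 mg

τ/t½ = 109/46 ≈ 2.3696, so f = (1/2)^(109/46) ≈ 0.193504.
Cmin,ss = (D/Vd)·f/(1−f), so D = Cmin,ss·Vd·(1−f)/f.
D = 13 × 211 × (1−f)/f ≈ 13 × 211 × 4.16785 ≈ 11432.41 mg.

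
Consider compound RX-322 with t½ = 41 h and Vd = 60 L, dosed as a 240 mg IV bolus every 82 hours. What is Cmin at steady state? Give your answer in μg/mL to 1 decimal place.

1.3 μg/mL

τ = 82 h = 2 half-lives, so f = (1/2)^2 = 0.25.
Accumulation ratio R = 1/(1 − f) = 1/0.75 = 4/3.
Single-dose peak C₀ = D/Vd = 240/60 = 4 μg/mL.
Steady-state peak Cmax,ss = C₀·R = 4 × 4/3 ≈ 5.333 μg/mL.
Steady-state trough Cmin,ss = Cmax,ss·f ≈ 5.333 × 0.25 ≈ 1.333 μg/mL.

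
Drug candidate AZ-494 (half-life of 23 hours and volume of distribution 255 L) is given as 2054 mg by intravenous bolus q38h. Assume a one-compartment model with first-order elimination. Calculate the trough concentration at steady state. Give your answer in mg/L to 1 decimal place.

τ/t½ = 38/23 ≈ 1.6522, so fraction remaining f = (1/2)^(38/23) ≈ 0.3182.
At steady state, accumulation factor R = 1/(1 − e^(−kτ)) ≈ 1.4667.
Single-dose peak C₀ = D/Vd = 2054/255 ≈ 8.055 mg/L.
Steady-state peak Cmax,ss = C₀·R ≈ 8.055 × 1.4667 ≈ 11.814 mg/L.
Steady-state trough Cmin,ss = Cmax,ss·f ≈ 11.814 × 0.3182 ≈ 3.759 mg/L.

3.8 mg/L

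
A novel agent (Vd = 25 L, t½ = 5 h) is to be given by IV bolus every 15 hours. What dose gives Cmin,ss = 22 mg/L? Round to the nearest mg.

τ/t½ = 15/5 ≈ 3, so f = (1/2)^(15/5) ≈ 0.125000.
Cmin,ss = (D/Vd)·f/(1−f), so D = Cmin,ss·Vd·(1−f)/f.
D = 22 × 25 × (1−f)/f ≈ 22 × 25 × 7.00000 ≈ 3850.00 mg.

3850 mg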